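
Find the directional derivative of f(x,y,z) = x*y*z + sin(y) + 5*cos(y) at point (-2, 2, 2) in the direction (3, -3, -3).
sqrt(3)*(-cos(2) + 5*sin(2) + 12)/3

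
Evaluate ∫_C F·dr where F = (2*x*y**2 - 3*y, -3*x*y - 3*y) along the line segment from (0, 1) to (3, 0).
0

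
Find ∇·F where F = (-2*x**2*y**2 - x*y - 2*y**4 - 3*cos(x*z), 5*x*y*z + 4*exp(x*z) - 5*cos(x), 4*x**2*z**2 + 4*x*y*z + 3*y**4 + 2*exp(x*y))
8*x**2*z - 4*x*y**2 + 4*x*y + 5*x*z - y + 3*z*sin(x*z)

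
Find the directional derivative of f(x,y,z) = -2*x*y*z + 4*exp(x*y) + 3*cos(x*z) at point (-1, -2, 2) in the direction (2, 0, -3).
sqrt(13)*(-16*exp(2) + 21*sin(2) + 28)/13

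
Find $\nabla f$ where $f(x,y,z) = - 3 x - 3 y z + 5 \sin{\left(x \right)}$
(5*cos(x) - 3, -3*z, -3*y)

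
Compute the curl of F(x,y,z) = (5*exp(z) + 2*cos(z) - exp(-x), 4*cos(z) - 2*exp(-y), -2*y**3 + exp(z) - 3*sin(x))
(-6*y**2 + 4*sin(z), 5*exp(z) - 2*sin(z) + 3*cos(x), 0)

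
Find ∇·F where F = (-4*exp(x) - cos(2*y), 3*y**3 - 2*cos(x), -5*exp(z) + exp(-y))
9*y**2 - 4*exp(x) - 5*exp(z)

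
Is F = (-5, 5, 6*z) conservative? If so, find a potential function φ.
Yes, F is conservative. φ = -5*x + 5*y + 3*z**2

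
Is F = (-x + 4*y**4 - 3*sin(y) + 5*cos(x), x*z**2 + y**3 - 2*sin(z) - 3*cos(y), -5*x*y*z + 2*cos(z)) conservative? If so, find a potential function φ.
No, ∇×F = (-7*x*z + 2*cos(z), 5*y*z, -16*y**3 + z**2 + 3*cos(y)) ≠ 0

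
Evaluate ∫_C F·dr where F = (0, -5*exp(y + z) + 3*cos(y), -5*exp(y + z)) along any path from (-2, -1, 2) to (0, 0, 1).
3*sin(1)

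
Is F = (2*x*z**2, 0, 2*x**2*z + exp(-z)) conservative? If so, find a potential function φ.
Yes, F is conservative. φ = x**2*z**2 - exp(-z)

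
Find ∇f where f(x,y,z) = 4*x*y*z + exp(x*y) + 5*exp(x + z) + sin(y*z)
(4*y*z + y*exp(x*y) + 5*exp(x + z), 4*x*z + x*exp(x*y) + z*cos(y*z), 4*x*y + y*cos(y*z) + 5*exp(x + z))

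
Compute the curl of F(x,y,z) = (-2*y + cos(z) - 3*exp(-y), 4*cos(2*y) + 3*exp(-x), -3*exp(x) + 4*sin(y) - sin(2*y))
(4*cos(y) - 2*cos(2*y), 3*exp(x) - sin(z), 2 - 3*exp(-y) - 3*exp(-x))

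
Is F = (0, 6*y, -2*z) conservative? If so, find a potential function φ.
Yes, F is conservative. φ = 3*y**2 - z**2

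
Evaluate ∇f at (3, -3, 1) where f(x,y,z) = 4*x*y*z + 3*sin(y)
(-12, 3*cos(3) + 12, -36)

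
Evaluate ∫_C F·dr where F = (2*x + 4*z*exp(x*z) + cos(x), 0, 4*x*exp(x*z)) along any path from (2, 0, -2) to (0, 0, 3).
-sin(2) - 4*exp(-4)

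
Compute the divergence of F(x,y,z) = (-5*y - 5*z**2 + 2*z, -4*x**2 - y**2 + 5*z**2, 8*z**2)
-2*y + 16*z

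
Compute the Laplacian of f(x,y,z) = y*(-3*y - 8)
-6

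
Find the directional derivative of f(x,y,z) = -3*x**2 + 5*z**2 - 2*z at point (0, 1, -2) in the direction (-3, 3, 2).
-2*sqrt(22)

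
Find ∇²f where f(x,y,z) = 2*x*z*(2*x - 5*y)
8*z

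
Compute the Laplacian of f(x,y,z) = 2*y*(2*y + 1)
8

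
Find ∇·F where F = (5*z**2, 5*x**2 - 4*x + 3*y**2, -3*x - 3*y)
6*y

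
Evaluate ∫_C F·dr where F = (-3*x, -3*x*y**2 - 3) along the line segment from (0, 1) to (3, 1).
-27/2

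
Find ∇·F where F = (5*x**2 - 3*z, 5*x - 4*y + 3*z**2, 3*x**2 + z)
10*x - 3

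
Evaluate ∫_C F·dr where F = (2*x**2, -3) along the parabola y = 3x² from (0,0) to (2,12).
-92/3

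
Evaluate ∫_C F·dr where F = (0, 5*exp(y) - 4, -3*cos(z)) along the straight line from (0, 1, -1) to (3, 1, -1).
0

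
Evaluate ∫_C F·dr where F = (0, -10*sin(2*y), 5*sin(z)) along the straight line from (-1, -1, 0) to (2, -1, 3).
5 - 5*cos(3)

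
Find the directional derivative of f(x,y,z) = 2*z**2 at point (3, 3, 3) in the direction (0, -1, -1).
-6*sqrt(2)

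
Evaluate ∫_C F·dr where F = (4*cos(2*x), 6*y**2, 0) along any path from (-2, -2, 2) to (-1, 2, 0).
-2*sin(2) + 2*sin(4) + 32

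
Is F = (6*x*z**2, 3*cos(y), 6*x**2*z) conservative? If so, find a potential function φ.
Yes, F is conservative. φ = 3*x**2*z**2 + 3*sin(y)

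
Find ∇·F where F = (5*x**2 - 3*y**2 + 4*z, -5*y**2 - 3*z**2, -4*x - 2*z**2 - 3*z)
10*x - 10*y - 4*z - 3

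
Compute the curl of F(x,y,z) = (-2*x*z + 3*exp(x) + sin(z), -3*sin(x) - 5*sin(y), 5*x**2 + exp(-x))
(0, -12*x + cos(z) + exp(-x), -3*cos(x))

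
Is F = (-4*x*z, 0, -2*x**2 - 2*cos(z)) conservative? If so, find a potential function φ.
Yes, F is conservative. φ = -2*x**2*z - 2*sin(z)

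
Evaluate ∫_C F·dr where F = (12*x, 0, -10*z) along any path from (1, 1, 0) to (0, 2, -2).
-26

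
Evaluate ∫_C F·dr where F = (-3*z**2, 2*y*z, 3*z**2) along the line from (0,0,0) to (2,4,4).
224/3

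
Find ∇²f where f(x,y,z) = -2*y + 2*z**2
4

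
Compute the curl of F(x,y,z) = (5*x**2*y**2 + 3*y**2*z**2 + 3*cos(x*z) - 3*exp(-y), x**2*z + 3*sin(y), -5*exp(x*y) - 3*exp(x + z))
(x*(-x - 5*exp(x*y)), -3*x*sin(x*z) + 6*y**2*z + 5*y*exp(x*y) + 3*exp(x + z), -10*x**2*y + 2*x*z - 6*y*z**2 - 3*exp(-y))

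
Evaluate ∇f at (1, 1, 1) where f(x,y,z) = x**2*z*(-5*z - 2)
(-14, 0, -12)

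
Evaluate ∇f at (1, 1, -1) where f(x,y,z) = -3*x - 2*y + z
(-3, -2, 1)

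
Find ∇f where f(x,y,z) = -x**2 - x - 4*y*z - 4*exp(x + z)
(-2*x - 4*exp(x + z) - 1, -4*z, -4*y - 4*exp(x + z))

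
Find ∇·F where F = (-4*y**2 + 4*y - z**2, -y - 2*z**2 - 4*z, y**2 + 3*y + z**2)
2*z - 1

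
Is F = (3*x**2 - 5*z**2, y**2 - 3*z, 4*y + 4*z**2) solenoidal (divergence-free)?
No, ∇·F = 6*x + 2*y + 8*z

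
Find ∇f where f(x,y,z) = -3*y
(0, -3, 0)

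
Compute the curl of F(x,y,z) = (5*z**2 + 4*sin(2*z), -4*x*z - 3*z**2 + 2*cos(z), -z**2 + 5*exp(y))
(4*x + 6*z + 5*exp(y) + 2*sin(z), 10*z + 8*cos(2*z), -4*z)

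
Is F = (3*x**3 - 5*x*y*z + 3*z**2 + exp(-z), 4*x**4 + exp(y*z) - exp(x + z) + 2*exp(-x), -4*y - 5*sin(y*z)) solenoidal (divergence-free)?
No, ∇·F = 9*x**2 - 5*y*z - 5*y*cos(y*z) + z*exp(y*z)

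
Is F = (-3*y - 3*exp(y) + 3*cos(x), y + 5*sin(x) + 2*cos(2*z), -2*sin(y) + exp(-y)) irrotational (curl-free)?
No, ∇×F = (4*sin(2*z) - 2*cos(y) - exp(-y), 0, 3*exp(y) + 5*cos(x) + 3)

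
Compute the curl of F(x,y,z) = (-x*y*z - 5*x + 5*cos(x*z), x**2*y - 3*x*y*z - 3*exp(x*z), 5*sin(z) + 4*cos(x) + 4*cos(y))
(3*x*y + 3*x*exp(x*z) - 4*sin(y), -x*y - 5*x*sin(x*z) + 4*sin(x), 2*x*y + x*z - 3*y*z - 3*z*exp(x*z))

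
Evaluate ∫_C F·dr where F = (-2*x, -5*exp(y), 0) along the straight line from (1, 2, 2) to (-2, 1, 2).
-5*E - 3 + 5*exp(2)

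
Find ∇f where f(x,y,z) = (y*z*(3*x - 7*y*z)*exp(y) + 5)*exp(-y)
(3*y*z, 3*x*z - 14*y*z**2 - 5*exp(-y), y*(3*x - 14*y*z))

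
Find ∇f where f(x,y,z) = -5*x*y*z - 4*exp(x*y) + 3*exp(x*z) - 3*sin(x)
(-5*y*z - 4*y*exp(x*y) + 3*z*exp(x*z) - 3*cos(x), x*(-5*z - 4*exp(x*y)), x*(-5*y + 3*exp(x*z)))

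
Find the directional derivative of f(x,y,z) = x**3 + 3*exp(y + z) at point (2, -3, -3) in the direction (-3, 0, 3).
sqrt(2)*(3/2 - 6*exp(6))*exp(-6)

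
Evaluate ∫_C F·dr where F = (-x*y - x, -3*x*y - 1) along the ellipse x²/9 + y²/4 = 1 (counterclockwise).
0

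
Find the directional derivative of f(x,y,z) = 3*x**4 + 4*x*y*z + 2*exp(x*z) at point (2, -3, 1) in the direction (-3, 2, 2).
2*sqrt(17)*(-142 + exp(2))/17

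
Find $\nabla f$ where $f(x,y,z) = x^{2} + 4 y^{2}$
(2*x, 8*y, 0)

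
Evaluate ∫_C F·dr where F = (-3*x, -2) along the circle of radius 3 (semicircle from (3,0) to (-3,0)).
0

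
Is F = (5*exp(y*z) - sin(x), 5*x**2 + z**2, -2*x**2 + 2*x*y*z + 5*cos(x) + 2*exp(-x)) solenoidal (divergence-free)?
No, ∇·F = 2*x*y - cos(x)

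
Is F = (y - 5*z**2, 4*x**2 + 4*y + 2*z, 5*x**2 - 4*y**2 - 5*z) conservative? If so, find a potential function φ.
No, ∇×F = (-8*y - 2, -10*x - 10*z, 8*x - 1) ≠ 0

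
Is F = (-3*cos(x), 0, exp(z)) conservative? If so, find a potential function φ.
Yes, F is conservative. φ = exp(z) - 3*sin(x)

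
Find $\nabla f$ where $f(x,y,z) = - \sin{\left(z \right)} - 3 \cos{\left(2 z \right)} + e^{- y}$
(0, -exp(-y), (12*sin(z) - 1)*cos(z))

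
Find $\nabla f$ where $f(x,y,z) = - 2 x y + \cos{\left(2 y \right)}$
(-2*y, -2*x - 2*sin(2*y), 0)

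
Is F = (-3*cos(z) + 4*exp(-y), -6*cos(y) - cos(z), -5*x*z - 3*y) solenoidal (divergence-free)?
No, ∇·F = -5*x + 6*sin(y)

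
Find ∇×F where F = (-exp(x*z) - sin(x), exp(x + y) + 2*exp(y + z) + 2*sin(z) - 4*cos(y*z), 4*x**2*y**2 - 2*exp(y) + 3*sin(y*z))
(8*x**2*y - 4*y*sin(y*z) + 3*z*cos(y*z) - 2*exp(y) - 2*exp(y + z) - 2*cos(z), x*(-8*y**2 - exp(x*z)), exp(x + y))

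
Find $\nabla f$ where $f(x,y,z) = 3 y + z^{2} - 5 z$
(0, 3, 2*z - 5)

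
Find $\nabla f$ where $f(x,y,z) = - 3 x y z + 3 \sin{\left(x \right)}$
(-3*y*z + 3*cos(x), -3*x*z, -3*x*y)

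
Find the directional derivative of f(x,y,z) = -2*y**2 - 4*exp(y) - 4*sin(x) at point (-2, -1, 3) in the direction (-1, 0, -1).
2*sqrt(2)*cos(2)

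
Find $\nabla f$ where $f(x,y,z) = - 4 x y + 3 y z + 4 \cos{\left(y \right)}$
(-4*y, -4*x + 3*z - 4*sin(y), 3*y)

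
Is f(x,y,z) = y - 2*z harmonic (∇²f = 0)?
Yes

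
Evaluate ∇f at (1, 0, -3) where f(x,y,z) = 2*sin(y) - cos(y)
(0, 2, 0)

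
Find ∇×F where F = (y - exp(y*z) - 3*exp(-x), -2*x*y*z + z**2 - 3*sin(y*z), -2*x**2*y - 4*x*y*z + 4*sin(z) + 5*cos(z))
(-2*x**2 + 2*x*y - 4*x*z + 3*y*cos(y*z) - 2*z, y*(4*x + 4*z - exp(y*z)), -2*y*z + z*exp(y*z) - 1)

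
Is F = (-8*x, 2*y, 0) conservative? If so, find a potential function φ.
Yes, F is conservative. φ = -4*x**2 + y**2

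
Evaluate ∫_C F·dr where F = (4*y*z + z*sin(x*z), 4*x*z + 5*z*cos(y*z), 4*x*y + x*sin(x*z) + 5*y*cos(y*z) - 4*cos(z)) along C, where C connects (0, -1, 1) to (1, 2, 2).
5*sin(4) - 4*sin(2) - cos(2) + 9*sin(1) + 17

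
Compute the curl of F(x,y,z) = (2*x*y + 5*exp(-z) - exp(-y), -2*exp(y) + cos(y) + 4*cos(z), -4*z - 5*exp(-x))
(4*sin(z), -5*exp(-z) - 5*exp(-x), -2*x - exp(-y))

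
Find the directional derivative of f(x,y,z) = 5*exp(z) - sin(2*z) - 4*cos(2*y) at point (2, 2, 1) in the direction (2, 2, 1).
16*sin(4)/3 - 2*cos(2)/3 + 5*E/3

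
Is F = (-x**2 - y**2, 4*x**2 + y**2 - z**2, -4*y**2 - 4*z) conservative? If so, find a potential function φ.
No, ∇×F = (-8*y + 2*z, 0, 8*x + 2*y) ≠ 0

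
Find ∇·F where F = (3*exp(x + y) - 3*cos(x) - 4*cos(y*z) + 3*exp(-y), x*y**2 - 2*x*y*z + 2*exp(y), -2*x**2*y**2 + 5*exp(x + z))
2*x*y - 2*x*z + 2*exp(y) + 3*exp(x + y) + 5*exp(x + z) + 3*sin(x)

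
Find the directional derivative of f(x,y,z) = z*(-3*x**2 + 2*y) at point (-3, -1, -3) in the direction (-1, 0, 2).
-4*sqrt(5)/5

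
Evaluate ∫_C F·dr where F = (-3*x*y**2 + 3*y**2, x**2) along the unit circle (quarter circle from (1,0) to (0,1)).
-7/12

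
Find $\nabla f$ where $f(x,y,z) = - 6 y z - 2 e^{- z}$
(0, -6*z, -6*y + 2*exp(-z))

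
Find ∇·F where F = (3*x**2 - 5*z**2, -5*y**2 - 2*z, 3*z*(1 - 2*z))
6*x - 10*y - 12*z + 3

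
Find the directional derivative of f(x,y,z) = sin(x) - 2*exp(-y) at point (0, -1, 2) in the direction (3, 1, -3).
sqrt(19)*(3 + 2*E)/19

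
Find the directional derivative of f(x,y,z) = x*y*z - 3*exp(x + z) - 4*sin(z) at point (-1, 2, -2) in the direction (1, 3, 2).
-sqrt(14)*(8*exp(3)*cos(2) + 9 + 2*exp(3))*exp(-3)/14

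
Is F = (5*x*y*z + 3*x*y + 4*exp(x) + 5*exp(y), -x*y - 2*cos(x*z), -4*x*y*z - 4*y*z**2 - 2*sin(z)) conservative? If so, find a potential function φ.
No, ∇×F = (-4*x*z - 2*x*sin(x*z) - 4*z**2, y*(5*x + 4*z), -5*x*z - 3*x - y + 2*z*sin(x*z) - 5*exp(y)) ≠ 0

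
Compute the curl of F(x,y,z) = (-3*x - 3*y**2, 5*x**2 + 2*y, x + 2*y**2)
(4*y, -1, 10*x + 6*y)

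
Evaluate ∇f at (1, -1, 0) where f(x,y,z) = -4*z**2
(0, 0, 0)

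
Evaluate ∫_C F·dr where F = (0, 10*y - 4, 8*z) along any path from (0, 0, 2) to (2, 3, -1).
21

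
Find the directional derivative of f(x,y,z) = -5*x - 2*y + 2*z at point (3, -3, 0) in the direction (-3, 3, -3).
sqrt(3)/3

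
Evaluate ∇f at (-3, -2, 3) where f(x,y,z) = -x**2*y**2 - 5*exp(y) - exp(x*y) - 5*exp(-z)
(24 + 2*exp(6), -5*exp(-2) + 36 + 3*exp(6), 5*exp(-3))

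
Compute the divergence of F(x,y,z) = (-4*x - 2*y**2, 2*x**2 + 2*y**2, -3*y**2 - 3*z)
4*y - 7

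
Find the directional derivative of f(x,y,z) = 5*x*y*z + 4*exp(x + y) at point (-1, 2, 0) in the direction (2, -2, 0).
0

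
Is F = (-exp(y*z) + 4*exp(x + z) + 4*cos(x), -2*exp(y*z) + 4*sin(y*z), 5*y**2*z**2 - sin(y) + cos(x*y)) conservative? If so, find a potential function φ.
No, ∇×F = (-x*sin(x*y) + 10*y*z**2 + 2*y*exp(y*z) - 4*y*cos(y*z) - cos(y), -y*exp(y*z) + y*sin(x*y) + 4*exp(x + z), z*exp(y*z)) ≠ 0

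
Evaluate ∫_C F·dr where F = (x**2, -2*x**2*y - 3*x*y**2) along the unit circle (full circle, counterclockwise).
-3*pi/4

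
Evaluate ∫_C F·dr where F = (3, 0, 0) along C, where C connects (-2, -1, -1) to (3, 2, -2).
15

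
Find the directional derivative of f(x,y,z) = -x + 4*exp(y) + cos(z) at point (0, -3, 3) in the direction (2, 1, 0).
2*sqrt(5)*(2 - exp(3))*exp(-3)/5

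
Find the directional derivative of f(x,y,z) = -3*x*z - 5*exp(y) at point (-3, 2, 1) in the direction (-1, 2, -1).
sqrt(6)*(-5*exp(2) - 3)/3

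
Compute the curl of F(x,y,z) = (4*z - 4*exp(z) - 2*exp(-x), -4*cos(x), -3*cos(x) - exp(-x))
(0, -4*exp(z) - 3*sin(x) + 4 - exp(-x), 4*sin(x))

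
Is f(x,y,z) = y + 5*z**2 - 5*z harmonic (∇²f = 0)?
No, ∇²f = 10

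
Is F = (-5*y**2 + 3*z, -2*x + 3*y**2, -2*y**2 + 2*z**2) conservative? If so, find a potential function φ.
No, ∇×F = (-4*y, 3, 10*y - 2) ≠ 0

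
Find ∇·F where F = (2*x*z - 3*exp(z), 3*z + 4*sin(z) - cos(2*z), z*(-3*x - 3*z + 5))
-3*x - 4*z + 5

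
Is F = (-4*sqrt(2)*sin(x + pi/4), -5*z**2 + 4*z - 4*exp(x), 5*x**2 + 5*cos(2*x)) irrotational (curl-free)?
No, ∇×F = (10*z - 4, -10*x + 10*sin(2*x), -4*exp(x))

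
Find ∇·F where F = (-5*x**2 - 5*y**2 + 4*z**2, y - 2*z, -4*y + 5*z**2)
-10*x + 10*z + 1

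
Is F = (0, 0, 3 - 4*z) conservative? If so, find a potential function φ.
Yes, F is conservative. φ = z*(3 - 2*z)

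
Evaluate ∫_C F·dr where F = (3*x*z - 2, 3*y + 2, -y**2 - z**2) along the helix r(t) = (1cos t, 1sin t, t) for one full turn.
pi*(3 - 16*pi**2)/6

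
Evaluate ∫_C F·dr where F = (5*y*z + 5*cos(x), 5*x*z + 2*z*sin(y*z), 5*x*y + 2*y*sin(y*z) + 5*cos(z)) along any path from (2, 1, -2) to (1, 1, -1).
-2*cos(1) + 2*cos(2) + 15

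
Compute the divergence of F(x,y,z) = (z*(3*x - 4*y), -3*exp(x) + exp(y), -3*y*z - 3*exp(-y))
-3*y + 3*z + exp(y)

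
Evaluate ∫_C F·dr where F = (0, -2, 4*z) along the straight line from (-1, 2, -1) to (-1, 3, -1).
-2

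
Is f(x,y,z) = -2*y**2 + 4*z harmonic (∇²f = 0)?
No, ∇²f = -4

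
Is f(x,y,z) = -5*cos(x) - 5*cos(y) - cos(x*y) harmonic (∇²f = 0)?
No, ∇²f = x**2*cos(x*y) + y**2*cos(x*y) + 5*cos(x) + 5*cos(y)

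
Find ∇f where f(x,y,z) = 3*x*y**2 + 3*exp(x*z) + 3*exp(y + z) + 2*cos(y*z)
(3*y**2 + 3*z*exp(x*z), 6*x*y - 2*z*sin(y*z) + 3*exp(y + z), 3*x*exp(x*z) - 2*y*sin(y*z) + 3*exp(y + z))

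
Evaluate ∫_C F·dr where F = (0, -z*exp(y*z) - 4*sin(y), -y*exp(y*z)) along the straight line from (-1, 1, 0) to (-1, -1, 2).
1 - exp(-2)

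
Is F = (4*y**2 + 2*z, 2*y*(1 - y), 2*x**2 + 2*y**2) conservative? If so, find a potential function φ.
No, ∇×F = (4*y, 2 - 4*x, -8*y) ≠ 0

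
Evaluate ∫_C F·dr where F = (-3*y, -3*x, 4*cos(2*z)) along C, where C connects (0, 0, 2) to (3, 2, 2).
-18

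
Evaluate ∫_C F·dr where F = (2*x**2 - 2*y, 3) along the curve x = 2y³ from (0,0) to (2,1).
16/3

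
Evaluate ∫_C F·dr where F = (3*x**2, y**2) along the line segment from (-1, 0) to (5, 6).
198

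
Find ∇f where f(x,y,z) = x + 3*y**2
(1, 6*y, 0)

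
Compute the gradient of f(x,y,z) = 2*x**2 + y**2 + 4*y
(4*x, 2*y + 4, 0)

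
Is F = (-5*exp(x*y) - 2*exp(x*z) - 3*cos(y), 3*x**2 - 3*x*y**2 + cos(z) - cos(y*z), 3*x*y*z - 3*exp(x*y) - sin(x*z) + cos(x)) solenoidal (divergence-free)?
No, ∇·F = -3*x*y - x*cos(x*z) - 5*y*exp(x*y) - 2*z*exp(x*z) + z*sin(y*z)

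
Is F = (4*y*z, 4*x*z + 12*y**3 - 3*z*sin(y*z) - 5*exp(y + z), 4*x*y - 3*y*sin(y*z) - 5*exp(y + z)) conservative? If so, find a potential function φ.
Yes, F is conservative. φ = 4*x*y*z + 3*y**4 - 5*exp(y + z) + 3*cos(y*z)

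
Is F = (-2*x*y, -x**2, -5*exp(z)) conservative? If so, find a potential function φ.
Yes, F is conservative. φ = -x**2*y - 5*exp(z)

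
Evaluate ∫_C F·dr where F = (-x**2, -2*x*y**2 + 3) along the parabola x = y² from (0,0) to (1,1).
34/15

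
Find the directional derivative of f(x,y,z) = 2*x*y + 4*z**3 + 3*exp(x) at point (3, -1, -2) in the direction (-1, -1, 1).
sqrt(3)*(44/3 - exp(3))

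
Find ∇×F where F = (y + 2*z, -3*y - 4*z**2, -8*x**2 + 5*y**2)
(10*y + 8*z, 16*x + 2, -1)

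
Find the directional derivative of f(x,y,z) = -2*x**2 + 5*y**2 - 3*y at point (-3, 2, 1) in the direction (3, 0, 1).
18*sqrt(10)/5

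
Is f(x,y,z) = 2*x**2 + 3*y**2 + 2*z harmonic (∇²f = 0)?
No, ∇²f = 10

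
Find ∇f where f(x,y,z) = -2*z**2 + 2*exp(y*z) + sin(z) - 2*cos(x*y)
(2*y*sin(x*y), 2*x*sin(x*y) + 2*z*exp(y*z), 2*y*exp(y*z) - 4*z + cos(z))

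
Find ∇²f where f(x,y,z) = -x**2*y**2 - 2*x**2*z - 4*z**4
-2*x**2 - 2*y**2 - 48*z**2 - 4*z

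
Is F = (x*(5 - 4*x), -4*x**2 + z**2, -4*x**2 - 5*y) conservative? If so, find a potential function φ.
No, ∇×F = (-2*z - 5, 8*x, -8*x) ≠ 0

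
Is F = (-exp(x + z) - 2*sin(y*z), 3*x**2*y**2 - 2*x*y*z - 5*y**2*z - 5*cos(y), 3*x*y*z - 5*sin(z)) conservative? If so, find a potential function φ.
No, ∇×F = (2*x*y + 3*x*z + 5*y**2, -3*y*z - 2*y*cos(y*z) - exp(x + z), 6*x*y**2 - 2*y*z + 2*z*cos(y*z)) ≠ 0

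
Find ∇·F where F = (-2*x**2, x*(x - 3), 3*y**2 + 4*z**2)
-4*x + 8*z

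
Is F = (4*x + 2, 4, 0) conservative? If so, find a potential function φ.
Yes, F is conservative. φ = 2*x**2 + 2*x + 4*y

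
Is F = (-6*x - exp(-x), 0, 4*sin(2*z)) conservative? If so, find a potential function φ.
Yes, F is conservative. φ = -3*x**2 - 2*cos(2*z) + exp(-x)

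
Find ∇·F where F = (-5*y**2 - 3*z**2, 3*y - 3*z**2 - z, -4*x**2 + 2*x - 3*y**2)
3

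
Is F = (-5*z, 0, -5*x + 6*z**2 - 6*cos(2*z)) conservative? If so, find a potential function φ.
Yes, F is conservative. φ = -5*x*z + 2*z**3 - 3*sin(2*z)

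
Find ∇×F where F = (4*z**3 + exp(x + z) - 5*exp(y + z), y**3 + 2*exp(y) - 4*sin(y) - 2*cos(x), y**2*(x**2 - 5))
(2*y*(x**2 - 5), -2*x*y**2 + 12*z**2 + exp(x + z) - 5*exp(y + z), 5*exp(y + z) + 2*sin(x))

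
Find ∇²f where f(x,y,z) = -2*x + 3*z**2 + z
6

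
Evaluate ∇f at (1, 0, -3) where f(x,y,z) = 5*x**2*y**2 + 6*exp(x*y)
(0, 6, 0)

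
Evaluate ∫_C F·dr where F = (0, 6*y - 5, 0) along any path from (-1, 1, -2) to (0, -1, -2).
10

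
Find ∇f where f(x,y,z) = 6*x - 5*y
(6, -5, 0)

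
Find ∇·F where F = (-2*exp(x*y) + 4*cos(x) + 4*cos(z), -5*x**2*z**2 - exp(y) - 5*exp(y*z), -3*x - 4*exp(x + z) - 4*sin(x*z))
-4*x*cos(x*z) - 2*y*exp(x*y) - 5*z*exp(y*z) - exp(y) - 4*exp(x + z) - 4*sin(x)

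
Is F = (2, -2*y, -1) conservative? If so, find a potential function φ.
Yes, F is conservative. φ = 2*x - y**2 - z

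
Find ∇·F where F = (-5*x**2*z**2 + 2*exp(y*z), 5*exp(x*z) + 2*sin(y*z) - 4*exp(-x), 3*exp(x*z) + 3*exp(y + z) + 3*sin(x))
-10*x*z**2 + 3*x*exp(x*z) + 2*z*cos(y*z) + 3*exp(y + z)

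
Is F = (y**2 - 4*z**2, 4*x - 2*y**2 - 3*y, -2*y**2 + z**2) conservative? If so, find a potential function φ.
No, ∇×F = (-4*y, -8*z, 4 - 2*y) ≠ 0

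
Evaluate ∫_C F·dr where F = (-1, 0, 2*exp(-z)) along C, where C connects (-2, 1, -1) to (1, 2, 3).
-3 - 2*exp(-3) + 2*E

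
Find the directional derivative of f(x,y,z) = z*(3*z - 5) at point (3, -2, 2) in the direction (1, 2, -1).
-7*sqrt(6)/6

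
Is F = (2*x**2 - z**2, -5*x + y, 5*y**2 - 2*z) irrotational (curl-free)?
No, ∇×F = (10*y, -2*z, -5)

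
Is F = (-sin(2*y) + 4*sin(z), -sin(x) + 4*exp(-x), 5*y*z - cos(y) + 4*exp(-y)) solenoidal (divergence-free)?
No, ∇·F = 5*y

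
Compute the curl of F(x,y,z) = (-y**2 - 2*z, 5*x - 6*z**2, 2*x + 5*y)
(12*z + 5, -4, 2*y + 5)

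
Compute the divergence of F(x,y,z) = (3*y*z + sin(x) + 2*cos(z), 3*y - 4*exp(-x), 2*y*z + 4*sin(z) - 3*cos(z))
2*y + 3*sin(z) + cos(x) + 4*cos(z) + 3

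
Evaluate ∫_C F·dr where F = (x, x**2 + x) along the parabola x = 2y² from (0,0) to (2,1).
52/15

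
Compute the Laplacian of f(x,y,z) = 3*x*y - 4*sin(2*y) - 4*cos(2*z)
16*sin(2*y) + 16*cos(2*z)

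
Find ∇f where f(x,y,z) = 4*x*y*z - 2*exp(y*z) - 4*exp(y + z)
(4*y*z, 4*x*z - 2*z*exp(y*z) - 4*exp(y + z), 4*x*y - 2*y*exp(y*z) - 4*exp(y + z))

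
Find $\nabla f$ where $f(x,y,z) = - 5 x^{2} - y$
(-10*x, -1, 0)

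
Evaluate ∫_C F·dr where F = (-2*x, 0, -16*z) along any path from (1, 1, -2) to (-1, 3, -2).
0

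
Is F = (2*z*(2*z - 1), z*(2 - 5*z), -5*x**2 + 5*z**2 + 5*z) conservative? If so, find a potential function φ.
No, ∇×F = (10*z - 2, 10*x + 8*z - 2, 0) ≠ 0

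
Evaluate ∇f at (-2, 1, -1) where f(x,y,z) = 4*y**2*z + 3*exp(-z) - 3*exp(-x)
(3*exp(2), -8, 4 - 3*E)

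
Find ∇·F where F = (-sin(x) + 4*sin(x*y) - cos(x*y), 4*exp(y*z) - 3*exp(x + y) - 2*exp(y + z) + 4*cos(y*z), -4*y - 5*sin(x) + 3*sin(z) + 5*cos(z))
y*sin(x*y) + 4*y*cos(x*y) + 4*z*exp(y*z) - 4*z*sin(y*z) - 3*exp(x + y) - 2*exp(y + z) - 5*sin(z) - cos(x) + 3*cos(z)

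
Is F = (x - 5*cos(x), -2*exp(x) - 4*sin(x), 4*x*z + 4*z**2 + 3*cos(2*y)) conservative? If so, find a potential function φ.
No, ∇×F = (-6*sin(2*y), -4*z, -2*exp(x) - 4*cos(x)) ≠ 0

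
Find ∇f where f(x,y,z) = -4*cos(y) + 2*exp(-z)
(0, 4*sin(y), -2*exp(-z))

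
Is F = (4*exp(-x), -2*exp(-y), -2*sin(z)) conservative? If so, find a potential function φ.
Yes, F is conservative. φ = 2*cos(z) + 2*exp(-y) - 4*exp(-x)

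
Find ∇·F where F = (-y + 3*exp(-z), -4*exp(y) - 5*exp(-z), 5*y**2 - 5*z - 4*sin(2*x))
-4*exp(y) - 5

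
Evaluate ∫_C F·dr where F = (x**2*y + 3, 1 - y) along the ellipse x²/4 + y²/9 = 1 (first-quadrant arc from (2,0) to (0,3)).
-15/2 - 3*pi/2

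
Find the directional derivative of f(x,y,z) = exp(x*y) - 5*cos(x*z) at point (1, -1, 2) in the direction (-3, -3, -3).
-5*sqrt(3)*sin(2)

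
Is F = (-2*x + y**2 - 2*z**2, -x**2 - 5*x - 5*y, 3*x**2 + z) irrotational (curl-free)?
No, ∇×F = (0, -6*x - 4*z, -2*x - 2*y - 5)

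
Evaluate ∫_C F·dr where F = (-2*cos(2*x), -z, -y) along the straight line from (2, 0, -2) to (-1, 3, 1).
-3 + sin(4) + sin(2)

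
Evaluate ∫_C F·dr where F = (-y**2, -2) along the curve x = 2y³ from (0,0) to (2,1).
-16/5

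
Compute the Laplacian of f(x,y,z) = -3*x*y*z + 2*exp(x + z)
4*exp(x + z)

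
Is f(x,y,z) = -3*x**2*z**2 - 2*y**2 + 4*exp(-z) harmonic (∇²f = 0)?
No, ∇²f = -6*x**2 - 6*z**2 - 4 + 4*exp(-z)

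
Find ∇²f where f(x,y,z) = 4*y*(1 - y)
-8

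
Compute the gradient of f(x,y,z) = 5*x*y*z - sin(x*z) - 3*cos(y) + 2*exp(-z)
(z*(5*y - cos(x*z)), 5*x*z + 3*sin(y), 5*x*y - x*cos(x*z) - 2*exp(-z))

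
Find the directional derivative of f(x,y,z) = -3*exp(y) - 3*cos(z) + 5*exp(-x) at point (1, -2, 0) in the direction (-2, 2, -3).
2*sqrt(17)*(-3 + 5*E)*exp(-2)/17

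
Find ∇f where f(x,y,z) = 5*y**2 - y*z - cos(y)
(0, 10*y - z + sin(y), -y)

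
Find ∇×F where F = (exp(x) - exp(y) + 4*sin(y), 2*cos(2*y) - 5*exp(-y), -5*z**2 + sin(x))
(0, -cos(x), exp(y) - 4*cos(y))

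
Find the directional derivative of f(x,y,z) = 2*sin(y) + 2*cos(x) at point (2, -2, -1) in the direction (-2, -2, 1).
-4*sqrt(2)*cos(pi/4 + 2)/3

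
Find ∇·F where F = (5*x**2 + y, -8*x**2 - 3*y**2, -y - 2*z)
10*x - 6*y - 2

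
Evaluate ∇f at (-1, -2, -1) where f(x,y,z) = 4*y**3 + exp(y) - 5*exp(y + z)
(0, -5*exp(-3) + exp(-2) + 48, -5*exp(-3))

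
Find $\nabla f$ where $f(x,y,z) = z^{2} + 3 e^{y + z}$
(0, 3*exp(y + z), 2*z + 3*exp(y + z))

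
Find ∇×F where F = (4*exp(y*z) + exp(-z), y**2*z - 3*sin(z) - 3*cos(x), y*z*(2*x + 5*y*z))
(2*x*z - y**2 + 10*y*z**2 + 3*cos(z), -2*y*z + 4*y*exp(y*z) - exp(-z), -4*z*exp(y*z) + 3*sin(x))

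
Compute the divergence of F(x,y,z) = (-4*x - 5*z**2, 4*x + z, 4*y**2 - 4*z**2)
-8*z - 4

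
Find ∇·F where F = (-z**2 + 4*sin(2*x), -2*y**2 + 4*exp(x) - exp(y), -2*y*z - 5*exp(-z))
-6*y - exp(y) + 8*cos(2*x) + 5*exp(-z)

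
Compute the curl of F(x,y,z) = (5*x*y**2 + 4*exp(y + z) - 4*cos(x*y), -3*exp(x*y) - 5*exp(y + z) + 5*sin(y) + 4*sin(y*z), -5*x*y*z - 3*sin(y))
(-5*x*z - 4*y*cos(y*z) + 5*exp(y + z) - 3*cos(y), 5*y*z + 4*exp(y + z), -10*x*y - 4*x*sin(x*y) - 3*y*exp(x*y) - 4*exp(y + z))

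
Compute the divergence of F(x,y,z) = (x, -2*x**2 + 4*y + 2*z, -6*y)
5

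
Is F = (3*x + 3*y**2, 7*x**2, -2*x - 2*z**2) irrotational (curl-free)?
No, ∇×F = (0, 2, 14*x - 6*y)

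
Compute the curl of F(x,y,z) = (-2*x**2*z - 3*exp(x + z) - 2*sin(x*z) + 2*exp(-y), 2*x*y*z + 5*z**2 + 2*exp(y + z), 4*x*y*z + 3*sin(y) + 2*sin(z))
(-2*x*y + 4*x*z - 10*z - 2*exp(y + z) + 3*cos(y), -2*x**2 - 2*x*cos(x*z) - 4*y*z - 3*exp(x + z), 2*y*z + 2*exp(-y))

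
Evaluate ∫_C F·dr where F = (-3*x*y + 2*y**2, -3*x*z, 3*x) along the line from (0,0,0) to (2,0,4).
12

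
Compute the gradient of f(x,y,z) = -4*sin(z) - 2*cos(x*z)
(2*z*sin(x*z), 0, 2*x*sin(x*z) - 4*cos(z))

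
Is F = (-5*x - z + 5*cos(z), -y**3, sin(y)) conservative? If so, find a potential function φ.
No, ∇×F = (cos(y), -5*sin(z) - 1, 0) ≠ 0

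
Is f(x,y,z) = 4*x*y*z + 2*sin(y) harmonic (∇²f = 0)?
No, ∇²f = -2*sin(y)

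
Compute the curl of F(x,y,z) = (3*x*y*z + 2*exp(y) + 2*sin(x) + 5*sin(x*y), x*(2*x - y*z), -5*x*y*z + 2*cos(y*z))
(x*y - 5*x*z - 2*z*sin(y*z), y*(3*x + 5*z), -3*x*z - 5*x*cos(x*y) + 4*x - y*z - 2*exp(y))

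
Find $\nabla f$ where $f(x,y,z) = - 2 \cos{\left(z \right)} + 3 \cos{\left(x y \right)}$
(-3*y*sin(x*y), -3*x*sin(x*y), 2*sin(z))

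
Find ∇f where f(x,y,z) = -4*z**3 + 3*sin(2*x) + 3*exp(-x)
(6*cos(2*x) - 3*exp(-x), 0, -12*z**2)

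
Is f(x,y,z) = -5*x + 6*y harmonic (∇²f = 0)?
Yes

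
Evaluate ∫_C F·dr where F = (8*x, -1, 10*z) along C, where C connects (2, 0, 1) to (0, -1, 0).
-20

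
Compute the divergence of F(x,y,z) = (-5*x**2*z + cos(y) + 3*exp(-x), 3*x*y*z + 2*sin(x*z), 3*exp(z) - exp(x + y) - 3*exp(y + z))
-7*x*z + 3*exp(z) - 3*exp(y + z) - 3*exp(-x)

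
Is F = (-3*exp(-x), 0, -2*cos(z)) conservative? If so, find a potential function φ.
Yes, F is conservative. φ = -2*sin(z) + 3*exp(-x)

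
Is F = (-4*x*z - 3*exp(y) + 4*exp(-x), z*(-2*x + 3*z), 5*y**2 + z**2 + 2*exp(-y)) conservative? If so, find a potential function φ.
No, ∇×F = (2*x + 10*y - 6*z - 2*exp(-y), -4*x, -2*z + 3*exp(y)) ≠ 0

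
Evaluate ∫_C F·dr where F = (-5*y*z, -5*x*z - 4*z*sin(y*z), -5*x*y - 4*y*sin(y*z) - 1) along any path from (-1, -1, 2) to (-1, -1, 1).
-4*cos(2) + 4*cos(1) + 6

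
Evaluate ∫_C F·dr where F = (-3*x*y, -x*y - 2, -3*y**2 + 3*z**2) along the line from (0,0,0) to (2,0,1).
1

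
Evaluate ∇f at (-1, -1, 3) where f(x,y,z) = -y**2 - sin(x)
(-cos(1), 2, 0)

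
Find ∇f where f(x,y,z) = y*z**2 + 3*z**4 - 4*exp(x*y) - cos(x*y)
(y*(-4*exp(x*y) + sin(x*y)), -4*x*exp(x*y) + x*sin(x*y) + z**2, 2*z*(y + 6*z**2))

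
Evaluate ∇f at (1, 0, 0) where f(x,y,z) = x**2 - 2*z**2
(2, 0, 0)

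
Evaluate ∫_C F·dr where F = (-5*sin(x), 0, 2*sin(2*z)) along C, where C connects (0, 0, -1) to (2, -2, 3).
-5 + 6*cos(2) - cos(6)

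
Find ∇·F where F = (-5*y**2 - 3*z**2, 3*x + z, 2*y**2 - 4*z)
-4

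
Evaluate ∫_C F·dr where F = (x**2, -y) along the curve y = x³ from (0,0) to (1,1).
-1/6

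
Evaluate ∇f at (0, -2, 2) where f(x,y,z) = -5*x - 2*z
(-5, 0, -2)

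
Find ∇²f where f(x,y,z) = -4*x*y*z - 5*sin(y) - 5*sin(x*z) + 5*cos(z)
5*x**2*sin(x*z) + 5*z**2*sin(x*z) + 5*sin(y) - 5*cos(z)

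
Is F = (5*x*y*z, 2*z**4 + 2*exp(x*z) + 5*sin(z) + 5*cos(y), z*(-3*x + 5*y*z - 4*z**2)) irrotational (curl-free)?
No, ∇×F = (-2*x*exp(x*z) - 8*z**3 + 5*z**2 - 5*cos(z), 5*x*y + 3*z, z*(-5*x + 2*exp(x*z)))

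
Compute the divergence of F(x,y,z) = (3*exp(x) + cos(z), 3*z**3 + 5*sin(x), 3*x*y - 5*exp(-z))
3*exp(x) + 5*exp(-z)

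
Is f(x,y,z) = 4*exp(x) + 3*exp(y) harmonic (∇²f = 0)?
No, ∇²f = 4*exp(x) + 3*exp(y)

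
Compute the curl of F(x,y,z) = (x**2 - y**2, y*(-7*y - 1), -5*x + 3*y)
(3, 5, 2*y)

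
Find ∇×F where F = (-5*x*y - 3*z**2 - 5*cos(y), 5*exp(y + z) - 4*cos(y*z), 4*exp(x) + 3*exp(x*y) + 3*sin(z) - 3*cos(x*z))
(3*x*exp(x*y) - 4*y*sin(y*z) - 5*exp(y + z), -3*y*exp(x*y) - 3*z*sin(x*z) - 6*z - 4*exp(x), 5*x - 5*sin(y))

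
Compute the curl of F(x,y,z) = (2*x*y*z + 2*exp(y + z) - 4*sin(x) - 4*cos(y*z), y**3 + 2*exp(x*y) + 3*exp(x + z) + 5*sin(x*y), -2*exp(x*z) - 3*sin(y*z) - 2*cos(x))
(-3*z*cos(y*z) - 3*exp(x + z), 2*x*y + 4*y*sin(y*z) + 2*z*exp(x*z) + 2*exp(y + z) - 2*sin(x), -2*x*z + 2*y*exp(x*y) + 5*y*cos(x*y) - 4*z*sin(y*z) + 3*exp(x + z) - 2*exp(y + z))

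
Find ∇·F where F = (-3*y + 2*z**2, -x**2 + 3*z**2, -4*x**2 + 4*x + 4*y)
0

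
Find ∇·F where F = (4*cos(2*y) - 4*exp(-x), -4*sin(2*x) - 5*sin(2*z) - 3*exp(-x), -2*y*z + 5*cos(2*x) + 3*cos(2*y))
-2*y + 4*exp(-x)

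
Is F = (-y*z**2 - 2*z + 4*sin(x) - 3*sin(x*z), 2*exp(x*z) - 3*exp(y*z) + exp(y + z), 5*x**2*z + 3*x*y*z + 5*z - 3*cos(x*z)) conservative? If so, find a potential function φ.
No, ∇×F = (3*x*z - 2*x*exp(x*z) + 3*y*exp(y*z) - exp(y + z), -10*x*z - 3*x*cos(x*z) - 5*y*z - 3*z*sin(x*z) - 2, z*(z + 2*exp(x*z))) ≠ 0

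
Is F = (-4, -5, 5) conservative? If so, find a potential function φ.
Yes, F is conservative. φ = -4*x - 5*y + 5*z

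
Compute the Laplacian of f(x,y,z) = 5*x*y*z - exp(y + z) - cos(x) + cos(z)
-2*exp(y + z) + cos(x) - cos(z)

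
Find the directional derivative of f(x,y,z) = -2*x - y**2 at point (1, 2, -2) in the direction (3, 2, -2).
-14*sqrt(17)/17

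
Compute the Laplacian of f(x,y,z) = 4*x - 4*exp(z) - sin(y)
-4*exp(z) + sin(y)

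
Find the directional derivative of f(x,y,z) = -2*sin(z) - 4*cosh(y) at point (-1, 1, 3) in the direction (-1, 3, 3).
-6*sqrt(19)*(cos(3) + 2*sinh(1))/19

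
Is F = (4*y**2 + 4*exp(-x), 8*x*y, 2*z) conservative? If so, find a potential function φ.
Yes, F is conservative. φ = 4*x*y**2 + z**2 - 4*exp(-x)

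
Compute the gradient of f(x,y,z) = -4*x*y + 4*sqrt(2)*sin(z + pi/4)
(-4*y, -4*x, 4*sqrt(2)*cos(z + pi/4))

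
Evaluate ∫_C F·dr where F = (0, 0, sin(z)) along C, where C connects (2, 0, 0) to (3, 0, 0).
0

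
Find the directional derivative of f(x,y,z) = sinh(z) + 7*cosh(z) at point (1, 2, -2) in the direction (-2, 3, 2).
-2*sqrt(17)*(-cosh(2) + 7*sinh(2))/17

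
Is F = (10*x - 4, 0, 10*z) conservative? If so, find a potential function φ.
Yes, F is conservative. φ = 5*x**2 - 4*x + 5*z**2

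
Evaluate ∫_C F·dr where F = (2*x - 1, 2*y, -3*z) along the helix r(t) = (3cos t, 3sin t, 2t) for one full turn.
-24*pi**2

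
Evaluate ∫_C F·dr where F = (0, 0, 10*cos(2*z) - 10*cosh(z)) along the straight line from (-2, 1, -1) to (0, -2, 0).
-10*sinh(1) + 5*sin(2)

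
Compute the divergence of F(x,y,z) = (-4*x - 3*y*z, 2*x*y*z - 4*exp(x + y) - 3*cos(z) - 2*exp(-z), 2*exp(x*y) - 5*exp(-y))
2*x*z - 4*exp(x + y) - 4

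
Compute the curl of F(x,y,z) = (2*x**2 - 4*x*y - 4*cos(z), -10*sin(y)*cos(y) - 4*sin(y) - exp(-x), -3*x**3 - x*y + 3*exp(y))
(-x + 3*exp(y), 9*x**2 + y + 4*sin(z), 4*x + exp(-x))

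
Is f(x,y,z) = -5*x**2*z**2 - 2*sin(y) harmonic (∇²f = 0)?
No, ∇²f = -10*x**2 - 10*z**2 + 2*sin(y)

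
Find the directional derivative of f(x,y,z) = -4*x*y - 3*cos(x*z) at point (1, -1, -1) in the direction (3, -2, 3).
10*sqrt(22)/11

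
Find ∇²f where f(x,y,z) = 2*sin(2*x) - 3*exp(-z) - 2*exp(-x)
-8*sin(2*x) - 3*exp(-z) - 2*exp(-x)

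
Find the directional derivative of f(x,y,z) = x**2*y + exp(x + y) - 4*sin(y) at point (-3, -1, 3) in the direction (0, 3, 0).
-4*cos(1) + exp(-4) + 9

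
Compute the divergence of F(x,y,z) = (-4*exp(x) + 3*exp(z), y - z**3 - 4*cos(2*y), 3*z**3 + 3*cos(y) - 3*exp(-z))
9*z**2 - 4*exp(x) + 8*sin(2*y) + 1 + 3*exp(-z)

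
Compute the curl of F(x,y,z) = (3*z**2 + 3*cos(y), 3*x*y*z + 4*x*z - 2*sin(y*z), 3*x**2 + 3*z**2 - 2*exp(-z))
(-3*x*y - 4*x + 2*y*cos(y*z), -6*x + 6*z, 3*y*z + 4*z + 3*sin(y))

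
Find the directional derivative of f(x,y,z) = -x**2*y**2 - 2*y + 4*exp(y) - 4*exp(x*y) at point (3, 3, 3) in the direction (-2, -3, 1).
6*sqrt(14)*(-exp(3) + 23 + 5*exp(9))/7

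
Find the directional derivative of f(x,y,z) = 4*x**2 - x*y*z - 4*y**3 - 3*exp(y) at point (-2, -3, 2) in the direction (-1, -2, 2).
2*exp(-3) + 206/3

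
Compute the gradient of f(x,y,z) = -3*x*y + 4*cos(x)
(-3*y - 4*sin(x), -3*x, 0)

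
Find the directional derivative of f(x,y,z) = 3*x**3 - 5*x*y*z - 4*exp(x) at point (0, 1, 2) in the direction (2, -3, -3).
-14*sqrt(22)/11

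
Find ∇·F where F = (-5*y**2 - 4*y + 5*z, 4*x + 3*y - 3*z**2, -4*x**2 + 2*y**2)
3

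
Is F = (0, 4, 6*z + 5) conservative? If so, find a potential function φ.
Yes, F is conservative. φ = 4*y + 3*z**2 + 5*z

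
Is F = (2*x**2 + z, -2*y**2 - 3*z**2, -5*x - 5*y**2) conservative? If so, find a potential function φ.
No, ∇×F = (-10*y + 6*z, 6, 0) ≠ 0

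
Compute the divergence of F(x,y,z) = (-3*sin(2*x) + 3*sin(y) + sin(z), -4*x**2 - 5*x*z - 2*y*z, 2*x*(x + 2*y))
-2*z - 6*cos(2*x)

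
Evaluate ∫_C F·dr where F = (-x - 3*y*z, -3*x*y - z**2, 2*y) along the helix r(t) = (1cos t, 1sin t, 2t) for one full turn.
2*pi*(-8 + 3*pi)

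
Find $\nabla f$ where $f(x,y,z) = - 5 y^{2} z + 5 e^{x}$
(5*exp(x), -10*y*z, -5*y**2)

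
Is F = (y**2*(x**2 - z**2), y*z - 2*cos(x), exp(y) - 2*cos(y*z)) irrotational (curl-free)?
No, ∇×F = (-y + 2*z*sin(y*z) + exp(y), -2*y**2*z, -2*y*(x**2 - z**2) + 2*sin(x))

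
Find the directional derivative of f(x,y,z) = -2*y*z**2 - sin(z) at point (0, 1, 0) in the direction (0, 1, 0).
0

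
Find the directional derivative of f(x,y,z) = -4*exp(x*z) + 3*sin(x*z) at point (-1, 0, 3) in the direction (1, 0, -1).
sqrt(2)*(6*exp(3)*cos(3) - 8)*exp(-3)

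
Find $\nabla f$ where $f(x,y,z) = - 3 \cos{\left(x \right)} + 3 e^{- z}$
(3*sin(x), 0, -3*exp(-z))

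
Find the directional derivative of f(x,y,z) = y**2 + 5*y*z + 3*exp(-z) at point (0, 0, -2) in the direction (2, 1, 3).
sqrt(14)*(-9*exp(2) - 10)/14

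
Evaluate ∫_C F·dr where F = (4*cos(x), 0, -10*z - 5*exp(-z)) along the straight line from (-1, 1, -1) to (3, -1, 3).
-40 - 5*E + 5*exp(-3) + 4*sin(3) + 4*sin(1)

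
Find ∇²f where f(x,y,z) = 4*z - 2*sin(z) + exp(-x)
2*sin(z) + exp(-x)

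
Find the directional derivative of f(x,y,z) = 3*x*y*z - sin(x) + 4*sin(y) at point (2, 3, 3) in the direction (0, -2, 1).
-2*sqrt(5)*(4*cos(3) + 9)/5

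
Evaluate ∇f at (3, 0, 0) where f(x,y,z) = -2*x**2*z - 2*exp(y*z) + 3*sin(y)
(0, 3, -18)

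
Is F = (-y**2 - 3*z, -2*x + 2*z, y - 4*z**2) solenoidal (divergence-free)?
No, ∇·F = -8*z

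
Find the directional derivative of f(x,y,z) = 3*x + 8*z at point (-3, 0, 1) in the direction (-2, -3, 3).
9*sqrt(22)/11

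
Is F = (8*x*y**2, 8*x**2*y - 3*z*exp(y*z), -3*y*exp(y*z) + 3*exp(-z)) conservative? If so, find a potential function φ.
Yes, F is conservative. φ = 4*x**2*y**2 - 3*exp(y*z) - 3*exp(-z)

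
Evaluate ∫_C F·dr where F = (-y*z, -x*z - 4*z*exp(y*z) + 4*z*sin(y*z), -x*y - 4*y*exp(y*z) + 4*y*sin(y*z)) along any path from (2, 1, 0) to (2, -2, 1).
-4*exp(-2) - 4*cos(2) + 12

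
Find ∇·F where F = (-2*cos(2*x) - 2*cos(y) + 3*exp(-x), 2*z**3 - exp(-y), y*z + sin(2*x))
y + 4*sin(2*x) + exp(-y) - 3*exp(-x)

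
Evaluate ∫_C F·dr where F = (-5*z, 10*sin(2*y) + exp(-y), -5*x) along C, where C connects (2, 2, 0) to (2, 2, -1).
10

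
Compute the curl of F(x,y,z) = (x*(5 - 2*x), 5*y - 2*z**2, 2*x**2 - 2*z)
(4*z, -4*x, 0)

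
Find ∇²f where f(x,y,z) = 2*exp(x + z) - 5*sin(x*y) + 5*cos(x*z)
5*x**2*sin(x*y) - 5*x**2*cos(x*z) + 5*y**2*sin(x*y) - 5*z**2*cos(x*z) + 4*exp(x + z)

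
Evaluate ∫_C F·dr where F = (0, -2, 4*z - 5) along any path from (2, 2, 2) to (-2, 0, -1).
13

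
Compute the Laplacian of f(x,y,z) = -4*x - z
0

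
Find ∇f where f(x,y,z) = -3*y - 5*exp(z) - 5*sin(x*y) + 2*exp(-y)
(-5*y*cos(x*y), -5*x*cos(x*y) - 3 - 2*exp(-y), -5*exp(z))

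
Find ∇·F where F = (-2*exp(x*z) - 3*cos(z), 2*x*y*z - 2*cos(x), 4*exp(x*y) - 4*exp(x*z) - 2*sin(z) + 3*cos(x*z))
2*x*z - 4*x*exp(x*z) - 3*x*sin(x*z) - 2*z*exp(x*z) - 2*cos(z)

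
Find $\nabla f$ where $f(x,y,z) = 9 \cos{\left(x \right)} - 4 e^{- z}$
(-9*sin(x), 0, 4*exp(-z))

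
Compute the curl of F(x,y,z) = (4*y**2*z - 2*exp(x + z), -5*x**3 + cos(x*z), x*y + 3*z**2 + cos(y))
(x*sin(x*z) + x - sin(y), 4*y**2 - y - 2*exp(x + z), -15*x**2 - 8*y*z - z*sin(x*z))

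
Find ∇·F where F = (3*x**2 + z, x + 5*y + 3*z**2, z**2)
6*x + 2*z + 5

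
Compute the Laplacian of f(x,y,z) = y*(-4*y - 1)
-8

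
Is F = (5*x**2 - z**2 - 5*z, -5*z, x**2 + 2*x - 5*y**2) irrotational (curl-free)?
No, ∇×F = (5 - 10*y, -2*x - 2*z - 7, 0)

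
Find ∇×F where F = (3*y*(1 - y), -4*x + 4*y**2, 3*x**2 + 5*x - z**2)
(0, -6*x - 5, 6*y - 7)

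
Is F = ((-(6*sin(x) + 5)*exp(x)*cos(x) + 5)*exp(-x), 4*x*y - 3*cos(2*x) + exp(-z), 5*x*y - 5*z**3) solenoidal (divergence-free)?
No, ∇·F = 4*x - 15*z**2 + 12*sin(x)**2 + 5*sin(x) - 6 - 5*exp(-x)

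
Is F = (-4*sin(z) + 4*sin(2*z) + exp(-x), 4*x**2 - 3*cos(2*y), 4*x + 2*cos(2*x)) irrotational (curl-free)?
No, ∇×F = (0, 4*sin(2*x) - 4*cos(z) + 8*cos(2*z) - 4, 8*x)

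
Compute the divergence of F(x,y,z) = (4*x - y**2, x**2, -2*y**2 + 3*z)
7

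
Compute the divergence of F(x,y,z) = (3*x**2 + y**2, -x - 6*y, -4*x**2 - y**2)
6*x - 6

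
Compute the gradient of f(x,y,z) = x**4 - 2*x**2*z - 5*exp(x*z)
(4*x**3 - 4*x*z - 5*z*exp(x*z), 0, x*(-2*x - 5*exp(x*z)))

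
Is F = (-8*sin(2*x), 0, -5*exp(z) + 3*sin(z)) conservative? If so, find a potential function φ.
Yes, F is conservative. φ = -5*exp(z) + 4*cos(2*x) - 3*cos(z)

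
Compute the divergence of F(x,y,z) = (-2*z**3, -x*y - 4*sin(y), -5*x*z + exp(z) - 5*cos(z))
-6*x + exp(z) + 5*sin(z) - 4*cos(y)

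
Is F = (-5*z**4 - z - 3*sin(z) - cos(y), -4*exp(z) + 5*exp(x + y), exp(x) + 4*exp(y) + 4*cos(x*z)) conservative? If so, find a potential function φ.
No, ∇×F = (4*exp(y) + 4*exp(z), -20*z**3 + 4*z*sin(x*z) - exp(x) - 3*cos(z) - 1, 5*exp(x + y) - sin(y)) ≠ 0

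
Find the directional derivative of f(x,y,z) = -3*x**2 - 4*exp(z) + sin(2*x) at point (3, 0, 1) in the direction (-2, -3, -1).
2*sqrt(14)*(-cos(6) + E + 9)/7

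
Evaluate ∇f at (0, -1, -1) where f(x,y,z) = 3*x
(3, 0, 0)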